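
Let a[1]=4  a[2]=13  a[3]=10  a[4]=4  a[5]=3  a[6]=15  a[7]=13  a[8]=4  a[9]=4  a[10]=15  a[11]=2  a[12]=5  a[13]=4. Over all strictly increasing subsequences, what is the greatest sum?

Let S[i] be the best sum of a strictly increasing subsequence ending at i:
i:      1  2  3  4  5  6  7  8  9 10 11 12 13
a[i]:   4 13 10  4  3 15 13  4  4 15  2  5  4
S:      4 17 14  4  3 32 27  7  7 42  2 12  7
Maximum is 42 (e.g. 4 + 10 + 13 + 15).

42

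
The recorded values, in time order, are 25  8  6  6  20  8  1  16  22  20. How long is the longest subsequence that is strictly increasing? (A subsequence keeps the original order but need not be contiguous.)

Let dp[i] be the length of the longest such subsequence ending at index i:
i:      1  2  3  4  5  6  7  8  9 10
a[i]:  25  8  6  6 20  8  1 16 22 20
dp:     1  1  1  1  2  2  1  3  4  4
Maximum dp value is 4.

4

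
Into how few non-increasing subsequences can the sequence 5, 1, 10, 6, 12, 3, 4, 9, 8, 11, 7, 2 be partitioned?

Place each on the leftmost legal pile:
5 → new pile 1 (tops now [5])
1 → pile 1 (tops now [1])
10 → new pile 2 (tops now [1, 10])
6 → pile 2 (tops now [1, 6])
12 → new pile 3 (tops now [1, 6, 12])
3 → pile 2 (tops now [1, 3, 12])
4 → pile 3 (tops now [1, 3, 4])
9 → new pile 4 (tops now [1, 3, 4, 9])
8 → pile 4 (tops now [1, 3, 4, 8])
11 → new pile 5 (tops now [1, 3, 4, 8, 11])
7 → pile 4 (tops now [1, 3, 4, 7, 11])
2 → pile 2 (tops now [1, 2, 4, 7, 11])
Five piles.

5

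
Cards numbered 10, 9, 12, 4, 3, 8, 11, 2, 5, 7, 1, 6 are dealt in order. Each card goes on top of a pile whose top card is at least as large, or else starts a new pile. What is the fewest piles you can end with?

Place each on the leftmost legal pile:
10 → new pile 1 (tops now [10])
9 → pile 1 (tops now [9])
12 → new pile 2 (tops now [9, 12])
4 → pile 1 (tops now [4, 12])
3 → pile 1 (tops now [3, 12])
8 → pile 2 (tops now [3, 8])
11 → new pile 3 (tops now [3, 8, 11])
2 → pile 1 (tops now [2, 8, 11])
5 → pile 2 (tops now [2, 5, 11])
7 → pile 3 (tops now [2, 5, 7])
1 → pile 1 (tops now [1, 5, 7])
6 → pile 3 (tops now [1, 5, 6])
Three piles.

3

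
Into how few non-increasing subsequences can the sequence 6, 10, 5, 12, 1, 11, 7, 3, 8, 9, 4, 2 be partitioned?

Place each on the leftmost legal pile:
6 → new pile 1 (tops now [6])
10 → new pile 2 (tops now [6, 10])
5 → pile 1 (tops now [5, 10])
12 → new pile 3 (tops now [5, 10, 12])
1 → pile 1 (tops now [1, 10, 12])
11 → pile 3 (tops now [1, 10, 11])
7 → pile 2 (tops now [1, 7, 11])
3 → pile 2 (tops now [1, 3, 11])
8 → pile 3 (tops now [1, 3, 8])
9 → new pile 4 (tops now [1, 3, 8, 9])
4 → pile 3 (tops now [1, 3, 4, 9])
2 → pile 2 (tops now [1, 2, 4, 9])
Four piles.

4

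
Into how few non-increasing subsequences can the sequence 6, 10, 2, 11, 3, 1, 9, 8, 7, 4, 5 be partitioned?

4

The minimum number of non-increasing subsequences covering a sequence equals the length of its longest strictly increasing subsequence.
LIS length is 4 (e.g. 2, 3, 4, 5), so 4 piles are needed.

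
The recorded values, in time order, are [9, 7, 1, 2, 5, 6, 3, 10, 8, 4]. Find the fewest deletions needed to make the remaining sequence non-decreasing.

Fewest deletions = n − (longest non-decreasing subsequence).
i:      1  2  3  4  5  6  7  8  9 10
a[i]:   9  7  1  2  5  6  3 10  8  4
dp:     1  1  1  2  3  4  3  5  5  4
max dp = 5, so deletions = 10 − 5 = 5.

5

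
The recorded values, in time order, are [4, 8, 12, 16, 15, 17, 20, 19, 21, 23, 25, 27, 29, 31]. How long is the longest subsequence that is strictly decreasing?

Let dp[i] be the longest strictly decreasing subsequence ending at i:
i:      1  2  3  4  5  6  7  8  9 10 11 12 13 14
a[i]:   4  8 12 16 15 17 20 19 21 23 25 27 29 31
dp:     1  1  1  1  2  1  1  2  1  1  1  1  1  1
Maximum is 2.

2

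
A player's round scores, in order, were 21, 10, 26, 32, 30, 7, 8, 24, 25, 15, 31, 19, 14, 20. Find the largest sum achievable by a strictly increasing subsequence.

Let S[i] be the best sum of a strictly increasing subsequence ending at i:
i:       1   2   3   4   5   6   7   8   9  10  11  12  13  14
a[i]:   21  10  26  32  30   7   8  24  25  15  31  19  14  20
S:      21  10  47  79  77   7  15  45  70  30 108  49  29  69
Maximum is 108 (e.g. 21 + 26 + 30 + 31).

108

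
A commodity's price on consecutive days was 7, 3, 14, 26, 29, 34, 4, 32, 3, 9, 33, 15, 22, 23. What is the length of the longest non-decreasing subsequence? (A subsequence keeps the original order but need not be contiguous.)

6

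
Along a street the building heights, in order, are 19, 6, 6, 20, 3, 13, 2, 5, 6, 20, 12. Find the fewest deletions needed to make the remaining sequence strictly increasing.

7

Fewest deletions = n − (longest strictly increasing subsequence).
Patience tails:
19 → extends → [19]
6 → replaces 19 → [6]
6 → already a tail → [6]
20 → extends → [6, 20]
3 → replaces 6 → [3, 20]
13 → replaces 20 → [3, 13]
2 → replaces 3 → [2, 13]
5 → replaces 13 → [2, 5]
6 → extends → [2, 5, 6]
20 → extends → [2, 5, 6, 20]
12 → replaces 20 → [2, 5, 6, 12]
Longest strictly increasing subsequence has length 4, so deletions = 11 − 4 = 7.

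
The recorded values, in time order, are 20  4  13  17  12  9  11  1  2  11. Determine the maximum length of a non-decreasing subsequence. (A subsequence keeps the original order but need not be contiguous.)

4

Track the smallest tail for each achievable length (allowing ties):
20 → extends → [20]
4 → replaces 20 → [4]
13 → extends → [4, 13]
17 → extends → [4, 13, 17]
12 → replaces 13 → [4, 12, 17]
9 → replaces 12 → [4, 9, 17]
11 → replaces 17 → [4, 9, 11]
1 → replaces 4 → [1, 9, 11]
2 → replaces 9 → [1, 2, 11]
11 → extends → [1, 2, 11, 11]
Four tails, so the longest non-decreasing subsequence has length 4 (e.g. 4, 9, 11, 11).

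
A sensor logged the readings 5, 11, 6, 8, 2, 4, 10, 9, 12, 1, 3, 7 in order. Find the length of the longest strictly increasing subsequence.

5

Track the smallest tail for each achievable length (strict):
5 → extends → [5]
11 → extends → [5, 11]
6 → replaces 11 → [5, 6]
8 → extends → [5, 6, 8]
2 → replaces 5 → [2, 6, 8]
4 → replaces 6 → [2, 4, 8]
10 → extends → [2, 4, 8, 10]
9 → replaces 10 → [2, 4, 8, 9]
12 → extends → [2, 4, 8, 9, 12]
1 → replaces 2 → [1, 4, 8, 9, 12]
3 → replaces 4 → [1, 3, 8, 9, 12]
7 → replaces 8 → [1, 3, 7, 9, 12]
Five tails, so the longest strictly increasing subsequence has length 5 (e.g. 5, 6, 8, 10, 12).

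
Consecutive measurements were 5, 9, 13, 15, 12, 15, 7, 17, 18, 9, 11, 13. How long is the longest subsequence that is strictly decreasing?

Let dp[i] be the longest strictly decreasing subsequence ending at i:
i:      1  2  3  4  5  6  7  8  9 10 11 12
a[i]:   5  9 13 15 12 15  7 17 18  9 11 13
dp:     1  1  1  1  2  1  3  1  1  3  3  2
Maximum is 3.

3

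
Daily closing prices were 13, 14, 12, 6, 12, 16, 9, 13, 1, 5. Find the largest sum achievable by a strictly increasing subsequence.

Let S[i] be the best sum of a strictly increasing subsequence ending at i:
i:      1  2  3  4  5  6  7  8  9 10
a[i]:  13 14 12  6 12 16  9 13  1  5
S:     13 27 12  6 18 43 15 31  1  6
Maximum is 43 (e.g. 13 + 14 + 16).

43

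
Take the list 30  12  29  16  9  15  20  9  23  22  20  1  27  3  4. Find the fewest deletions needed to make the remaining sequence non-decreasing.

Fewest deletions = n − (longest non-decreasing subsequence).
i:      1  2  3  4  5  6  7  8  9 10 11 12 13 14 15
a[i]:  30 12 29 16  9 15 20  9 23 22 20  1 27  3  4
dp:     1  1  2  2  1  2  3  2  4  4  4  1  5  2  3
max dp = 5, so deletions = 15 − 5 = 10.

10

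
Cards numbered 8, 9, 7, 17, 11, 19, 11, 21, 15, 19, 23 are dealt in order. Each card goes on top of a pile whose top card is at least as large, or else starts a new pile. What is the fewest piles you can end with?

6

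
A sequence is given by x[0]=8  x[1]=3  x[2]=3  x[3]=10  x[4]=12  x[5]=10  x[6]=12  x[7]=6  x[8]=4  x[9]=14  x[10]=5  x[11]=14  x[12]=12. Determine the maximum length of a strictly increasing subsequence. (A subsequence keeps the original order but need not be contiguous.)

Track the smallest tail for each achievable length (strict):
8 → extends → [8]
3 → replaces 8 → [3]
3 → already a tail → [3]
10 → extends → [3, 10]
12 → extends → [3, 10, 12]
10 → already a tail → [3, 10, 12]
12 → already a tail → [3, 10, 12]
6 → replaces 10 → [3, 6, 12]
4 → replaces 6 → [3, 4, 12]
14 → extends → [3, 4, 12, 14]
5 → replaces 12 → [3, 4, 5, 14]
14 → already a tail → [3, 4, 5, 14]
12 → replaces 14 → [3, 4, 5, 12]
Four tails, so the longest strictly increasing subsequence has length 4 (e.g. 8, 10, 12, 14).

4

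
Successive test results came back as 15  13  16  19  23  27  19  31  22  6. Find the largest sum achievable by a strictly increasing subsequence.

Let S[i] be the best sum of a strictly increasing subsequence ending at i:
i:       1   2   3   4   5   6   7   8   9  10
a[i]:   15  13  16  19  23  27  19  31  22   6
S:      15  13  31  50  73 100  50 131  72   6
Maximum is 131 (e.g. 15 + 16 + 19 + 23 + 27 + 31).

131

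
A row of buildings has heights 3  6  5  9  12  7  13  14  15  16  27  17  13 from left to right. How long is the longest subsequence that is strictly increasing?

9

Track the smallest tail for each achievable length (strict):
3 → extends → [3]
6 → extends → [3, 6]
5 → replaces 6 → [3, 5]
9 → extends → [3, 5, 9]
12 → extends → [3, 5, 9, 12]
7 → replaces 9 → [3, 5, 7, 12]
13 → extends → [3, 5, 7, 12, 13]
14 → extends → [3, 5, 7, 12, 13, 14]
15 → extends → [3, 5, 7, 12, 13, 14, 15]
16 → extends → [3, 5, 7, 12, 13, 14, 15, 16]
27 → extends → [3, 5, 7, 12, 13, 14, 15, 16, 27]
17 → replaces 27 → [3, 5, 7, 12, 13, 14, 15, 16, 17]
13 → already a tail → [3, 5, 7, 12, 13, 14, 15, 16, 17]
Nine tails, so the longest strictly increasing subsequence has length 9 (e.g. 3, 6, 9, 12, 13, 14, 15, 16, 27).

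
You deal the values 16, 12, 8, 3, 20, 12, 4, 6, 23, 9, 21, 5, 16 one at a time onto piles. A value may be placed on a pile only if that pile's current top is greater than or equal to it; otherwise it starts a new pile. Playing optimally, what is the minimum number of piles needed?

5

Place each on the leftmost legal pile:
16 → new pile 1 (tops now [16])
12 → pile 1 (tops now [12])
8 → pile 1 (tops now [8])
3 → pile 1 (tops now [3])
20 → new pile 2 (tops now [3, 20])
12 → pile 2 (tops now [3, 12])
4 → pile 2 (tops now [3, 4])
6 → new pile 3 (tops now [3, 4, 6])
23 → new pile 4 (tops now [3, 4, 6, 23])
9 → pile 4 (tops now [3, 4, 6, 9])
21 → new pile 5 (tops now [3, 4, 6, 9, 21])
5 → pile 3 (tops now [3, 4, 5, 9, 21])
16 → pile 5 (tops now [3, 4, 5, 9, 16])
Five piles.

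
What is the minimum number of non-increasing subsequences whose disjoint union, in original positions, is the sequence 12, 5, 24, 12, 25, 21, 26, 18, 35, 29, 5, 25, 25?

5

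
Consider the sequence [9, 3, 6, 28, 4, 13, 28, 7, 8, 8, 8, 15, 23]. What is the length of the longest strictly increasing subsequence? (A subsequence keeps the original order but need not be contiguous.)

Track the smallest tail for each achievable length (strict):
9 → extends → [9]
3 → replaces 9 → [3]
6 → extends → [3, 6]
28 → extends → [3, 6, 28]
4 → replaces 6 → [3, 4, 28]
13 → replaces 28 → [3, 4, 13]
28 → extends → [3, 4, 13, 28]
7 → replaces 13 → [3, 4, 7, 28]
8 → replaces 28 → [3, 4, 7, 8]
8 → already a tail → [3, 4, 7, 8]
8 → already a tail → [3, 4, 7, 8]
15 → extends → [3, 4, 7, 8, 15]
23 → extends → [3, 4, 7, 8, 15, 23]
Six tails, so the longest strictly increasing subsequence has length 6 (e.g. 3, 6, 7, 8, 15, 23).

6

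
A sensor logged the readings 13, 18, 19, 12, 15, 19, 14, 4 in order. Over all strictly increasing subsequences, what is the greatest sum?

Let S[i] be the best sum of a strictly increasing subsequence ending at i:
i:      1  2  3  4  5  6  7  8
a[i]:  13 18 19 12 15 19 14  4
S:     13 31 50 12 28 50 27  4
Maximum is 50 (e.g. 13 + 18 + 19).

50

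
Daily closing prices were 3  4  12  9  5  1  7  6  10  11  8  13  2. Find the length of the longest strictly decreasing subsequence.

5

Let dp[i] be the longest strictly decreasing subsequence ending at i:
i:      1  2  3  4  5  6  7  8  9 10 11 12 13
a[i]:   3  4 12  9  5  1  7  6 10 11  8 13  2
dp:     1  1  1  2  3  4  3  4  2  2  3  1  5
Maximum is 5.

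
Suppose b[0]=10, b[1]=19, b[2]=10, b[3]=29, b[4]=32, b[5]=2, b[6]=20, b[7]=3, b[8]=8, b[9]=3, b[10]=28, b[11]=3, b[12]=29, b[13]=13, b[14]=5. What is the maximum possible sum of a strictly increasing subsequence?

106

Let S[i] be the best sum of a strictly increasing subsequence ending at i:
i:       0   1   2   3   4   5   6   7   8   9  10  11  12  13  14
b[i]:   10  19  10  29  32   2  20   3   8   3  28   3  29  13   5
S:      10  29  10  58  90   2  49   5  13   5  77   5 106  26  10
Maximum is 106 (e.g. 10 + 19 + 20 + 28 + 29).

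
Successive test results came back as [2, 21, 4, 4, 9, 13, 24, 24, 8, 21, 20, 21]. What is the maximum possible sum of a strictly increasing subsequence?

69

Let S[i] be the best sum of a strictly increasing subsequence ending at i:
i:      1  2  3  4  5  6  7  8  9 10 11 12
a[i]:   2 21  4  4  9 13 24 24  8 21 20 21
S:      2 23  6  6 15 28 52 52 14 49 48 69
Maximum is 69 (e.g. 2 + 4 + 9 + 13 + 20 + 21).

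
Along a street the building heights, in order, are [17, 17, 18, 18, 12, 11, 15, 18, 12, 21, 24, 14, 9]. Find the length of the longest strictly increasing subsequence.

Track the smallest tail for each achievable length (strict):
17 → extends → [17]
17 → already a tail → [17]
18 → extends → [17, 18]
18 → already a tail → [17, 18]
12 → replaces 17 → [12, 18]
11 → replaces 12 → [11, 18]
15 → replaces 18 → [11, 15]
18 → extends → [11, 15, 18]
12 → replaces 15 → [11, 12, 18]
21 → extends → [11, 12, 18, 21]
24 → extends → [11, 12, 18, 21, 24]
14 → replaces 18 → [11, 12, 14, 21, 24]
9 → replaces 11 → [9, 12, 14, 21, 24]
Five tails, so the longest strictly increasing subsequence has length 5 (e.g. 12, 15, 18, 21, 24).

5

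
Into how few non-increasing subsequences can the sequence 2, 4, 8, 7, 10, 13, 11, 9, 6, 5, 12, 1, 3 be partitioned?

6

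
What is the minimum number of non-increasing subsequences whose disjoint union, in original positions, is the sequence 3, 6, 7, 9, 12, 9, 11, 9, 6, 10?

5

The minimum number of non-increasing subsequences covering a sequence equals the length of its longest strictly increasing subsequence.
LIS length is 5 (e.g. 3, 6, 7, 9, 12), so 5 piles are needed.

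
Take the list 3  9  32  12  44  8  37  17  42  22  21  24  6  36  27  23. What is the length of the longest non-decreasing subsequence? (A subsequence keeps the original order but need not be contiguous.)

7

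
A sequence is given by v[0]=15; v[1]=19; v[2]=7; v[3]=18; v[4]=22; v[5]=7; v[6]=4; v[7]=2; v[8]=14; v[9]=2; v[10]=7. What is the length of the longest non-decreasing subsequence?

3

Track the smallest tail for each achievable length (allowing ties):
15 → extends → [15]
19 → extends → [15, 19]
7 → replaces 15 → [7, 19]
18 → replaces 19 → [7, 18]
22 → extends → [7, 18, 22]
7 → replaces 18 → [7, 7, 22]
4 → replaces 7 → [4, 7, 22]
2 → replaces 4 → [2, 7, 22]
14 → replaces 22 → [2, 7, 14]
2 → replaces 7 → [2, 2, 14]
7 → replaces 14 → [2, 2, 7]
Three tails, so the longest non-decreasing subsequence has length 3 (e.g. 15, 19, 22).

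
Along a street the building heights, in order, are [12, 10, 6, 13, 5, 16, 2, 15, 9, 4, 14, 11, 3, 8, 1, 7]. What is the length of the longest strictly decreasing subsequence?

7

Negate each value so 'decreasing' becomes 'increasing', then run patience tails on the negated sequence:
-12 → extends → [-12]
-10 → extends → [-12, -10]
-6 → extends → [-12, -10, -6]
-13 → replaces -12 → [-13, -10, -6]
-5 → extends → [-13, -10, -6, -5]
-16 → replaces -13 → [-16, -10, -6, -5]
-2 → extends → [-16, -10, -6, -5, -2]
-15 → replaces -10 → [-16, -15, -6, -5, -2]
-9 → replaces -6 → [-16, -15, -9, -5, -2]
-4 → replaces -2 → [-16, -15, -9, -5, -4]
-14 → replaces -9 → [-16, -15, -14, -5, -4]
-11 → replaces -5 → [-16, -15, -14, -11, -4]
-3 → extends → [-16, -15, -14, -11, -4, -3]
-8 → replaces -4 → [-16, -15, -14, -11, -8, -3]
-1 → extends → [-16, -15, -14, -11, -8, -3, -1]
-7 → replaces -3 → [-16, -15, -14, -11, -8, -7, -1]
Seven tails, so the longest strictly decreasing subsequence of the original has length 7.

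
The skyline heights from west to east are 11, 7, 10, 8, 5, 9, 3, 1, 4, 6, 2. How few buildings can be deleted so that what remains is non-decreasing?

Fewest deletions = n − (longest non-decreasing subsequence).
i:      1  2  3  4  5  6  7  8  9 10 11
a[i]:  11  7 10  8  5  9  3  1  4  6  2
dp:     1  1  2  2  1  3  1  1  2  3  2
max dp = 3, so deletions = 11 − 3 = 8.

8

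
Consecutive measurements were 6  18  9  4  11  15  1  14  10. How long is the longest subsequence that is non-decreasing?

4

Track the smallest tail for each achievable length (allowing ties):
6 → extends → [6]
18 → extends → [6, 18]
9 → replaces 18 → [6, 9]
4 → replaces 6 → [4, 9]
11 → extends → [4, 9, 11]
15 → extends → [4, 9, 11, 15]
1 → replaces 4 → [1, 9, 11, 15]
14 → replaces 15 → [1, 9, 11, 14]
10 → replaces 11 → [1, 9, 10, 14]
Four tails, so the longest non-decreasing subsequence has length 4 (e.g. 6, 9, 11, 15).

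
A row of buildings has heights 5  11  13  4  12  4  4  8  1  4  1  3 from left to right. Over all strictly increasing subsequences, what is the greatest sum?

29

Let S[i] be the best sum of a strictly increasing subsequence ending at i:
i:      1  2  3  4  5  6  7  8  9 10 11 12
a[i]:   5 11 13  4 12  4  4  8  1  4  1  3
S:      5 16 29  4 28  4  4 13  1  5  1  4
Maximum is 29 (e.g. 5 + 11 + 13).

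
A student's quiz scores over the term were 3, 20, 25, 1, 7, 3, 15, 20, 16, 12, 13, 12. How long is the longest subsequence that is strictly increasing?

4

Track the smallest tail for each achievable length (strict):
3 → extends → [3]
20 → extends → [3, 20]
25 → extends → [3, 20, 25]
1 → replaces 3 → [1, 20, 25]
7 → replaces 20 → [1, 7, 25]
3 → replaces 7 → [1, 3, 25]
15 → replaces 25 → [1, 3, 15]
20 → extends → [1, 3, 15, 20]
16 → replaces 20 → [1, 3, 15, 16]
12 → replaces 15 → [1, 3, 12, 16]
13 → replaces 16 → [1, 3, 12, 13]
12 → already a tail → [1, 3, 12, 13]
Four tails, so the longest strictly increasing subsequence has length 4 (e.g. 3, 7, 15, 20).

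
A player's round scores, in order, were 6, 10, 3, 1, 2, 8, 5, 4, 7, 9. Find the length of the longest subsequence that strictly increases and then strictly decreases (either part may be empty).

5

inc[i] = longest strictly increasing subsequence ending at i; dec[i] = longest strictly decreasing subsequence starting at i:
i:      1  2  3  4  5  6  7  8  9 10
a[i]:   6 10  3  1  2  8  5  4  7  9
inc:    1  2  1  1  2  3  3  3  4  5
dec:    3  4  2  1  1  3  2  1  1  1
Best peak at i=2 (value 10): inc=2, dec=4, length 2+4−1 = 5.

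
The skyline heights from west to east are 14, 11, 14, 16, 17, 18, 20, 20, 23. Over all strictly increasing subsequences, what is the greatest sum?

Let S[i] be the best sum of a strictly increasing subsequence ending at i:
i:       1   2   3   4   5   6   7   8   9
a[i]:   14  11  14  16  17  18  20  20  23
S:      14  11  25  41  58  76  96  96 119
Maximum is 119 (e.g. 11 + 14 + 16 + 17 + 18 + 20 + 23).

119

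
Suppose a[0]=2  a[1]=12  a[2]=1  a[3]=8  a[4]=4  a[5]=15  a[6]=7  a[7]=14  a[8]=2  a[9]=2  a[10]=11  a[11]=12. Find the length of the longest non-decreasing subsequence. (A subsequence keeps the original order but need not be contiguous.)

Track the smallest tail for each achievable length (allowing ties):
2 → extends → [2]
12 → extends → [2, 12]
1 → replaces 2 → [1, 12]
8 → replaces 12 → [1, 8]
4 → replaces 8 → [1, 4]
15 → extends → [1, 4, 15]
7 → replaces 15 → [1, 4, 7]
14 → extends → [1, 4, 7, 14]
2 → replaces 4 → [1, 2, 7, 14]
2 → replaces 7 → [1, 2, 2, 14]
11 → replaces 14 → [1, 2, 2, 11]
12 → extends → [1, 2, 2, 11, 12]
Five tails, so the longest non-decreasing subsequence has length 5 (e.g. 2, 4, 7, 11, 12).

5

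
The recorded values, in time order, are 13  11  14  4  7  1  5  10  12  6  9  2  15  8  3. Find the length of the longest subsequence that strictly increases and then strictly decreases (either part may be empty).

7

inc[i] = longest strictly increasing subsequence ending at i; dec[i] = longest strictly decreasing subsequence starting at i:
i:      1  2  3  4  5  6  7  8  9 10 11 12 13 14 15
a[i]:  13 11 14  4  7  1  5 10 12  6  9  2 15  8  3
inc:    1  1  2  1  2  1  2  3  4  3  4  2  5  4  3
dec:    6  5  5  2  3  1  2  4  4  2  3  1  3  2  1
Best peak at i=9 (value 12): inc=4, dec=4, length 4+4−1 = 7.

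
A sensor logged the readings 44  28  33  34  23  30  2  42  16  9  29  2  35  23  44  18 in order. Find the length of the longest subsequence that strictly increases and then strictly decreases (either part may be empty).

inc[i] = longest strictly increasing subsequence ending at i; dec[i] = longest strictly decreasing subsequence starting at i:
i:      1  2  3  4  5  6  7  8  9 10 11 12 13 14 15 16
a[i]:  44 28 33 34 23 30  2 42 16  9 29  2 35 23 44 18
inc:    1  1  2  3  1  2  1  4  2  2  3  1  4  3  5  3
dec:    6  5  5  5  4  4  1  4  3  2  3  1  3  2  2  1
Best peak at i=4 (value 34): inc=3, dec=5, length 3+5−1 = 7.

7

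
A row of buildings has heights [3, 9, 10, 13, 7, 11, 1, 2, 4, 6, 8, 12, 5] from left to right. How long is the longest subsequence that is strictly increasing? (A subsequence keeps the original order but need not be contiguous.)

Track the smallest tail for each achievable length (strict):
3 → extends → [3]
9 → extends → [3, 9]
10 → extends → [3, 9, 10]
13 → extends → [3, 9, 10, 13]
7 → replaces 9 → [3, 7, 10, 13]
11 → replaces 13 → [3, 7, 10, 11]
1 → replaces 3 → [1, 7, 10, 11]
2 → replaces 7 → [1, 2, 10, 11]
4 → replaces 10 → [1, 2, 4, 11]
6 → replaces 11 → [1, 2, 4, 6]
8 → extends → [1, 2, 4, 6, 8]
12 → extends → [1, 2, 4, 6, 8, 12]
5 → replaces 6 → [1, 2, 4, 5, 8, 12]
Six tails, so the longest strictly increasing subsequence has length 6 (e.g. 1, 2, 4, 6, 8, 12).

6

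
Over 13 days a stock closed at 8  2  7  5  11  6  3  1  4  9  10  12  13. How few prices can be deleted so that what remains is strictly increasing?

Fewest deletions = n − (longest strictly increasing subsequence).
Patience tails:
8 → extends → [8]
2 → replaces 8 → [2]
7 → extends → [2, 7]
5 → replaces 7 → [2, 5]
11 → extends → [2, 5, 11]
6 → replaces 11 → [2, 5, 6]
3 → replaces 5 → [2, 3, 6]
1 → replaces 2 → [1, 3, 6]
4 → replaces 6 → [1, 3, 4]
9 → extends → [1, 3, 4, 9]
10 → extends → [1, 3, 4, 9, 10]
12 → extends → [1, 3, 4, 9, 10, 12]
13 → extends → [1, 3, 4, 9, 10, 12, 13]
Longest strictly increasing subsequence has length 7, so deletions = 13 − 7 = 6.

6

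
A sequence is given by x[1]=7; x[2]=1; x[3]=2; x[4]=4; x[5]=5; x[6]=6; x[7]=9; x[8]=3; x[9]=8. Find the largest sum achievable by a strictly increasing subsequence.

Let S[i] be the best sum of a strictly increasing subsequence ending at i:
i:      1  2  3  4  5  6  7  8  9
x[i]:   7  1  2  4  5  6  9  3  8
S:      7  1  3  7 12 18 27  6 26
Maximum is 27 (e.g. 1 + 2 + 4 + 5 + 6 + 9).

27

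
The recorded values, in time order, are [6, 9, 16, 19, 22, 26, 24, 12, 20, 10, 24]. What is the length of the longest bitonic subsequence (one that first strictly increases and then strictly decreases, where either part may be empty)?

9

inc[i] = longest strictly increasing subsequence ending at i; dec[i] = longest strictly decreasing subsequence starting at i:
i:      1  2  3  4  5  6  7  8  9 10 11
a[i]:   6  9 16 19 22 26 24 12 20 10 24
inc:    1  2  3  4  5  6  6  3  5  3  6
dec:    1  1  3  3  3  4  3  2  2  1  1
Best peak at i=6 (value 26): inc=6, dec=4, length 6+4−1 = 9.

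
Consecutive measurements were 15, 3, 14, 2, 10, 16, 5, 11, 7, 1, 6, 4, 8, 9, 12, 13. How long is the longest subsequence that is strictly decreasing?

Negate each value so 'decreasing' becomes 'increasing', then run patience tails on the negated sequence:
-15 → extends → [-15]
-3 → extends → [-15, -3]
-14 → replaces -3 → [-15, -14]
-2 → extends → [-15, -14, -2]
-10 → replaces -2 → [-15, -14, -10]
-16 → replaces -15 → [-16, -14, -10]
-5 → extends → [-16, -14, -10, -5]
-11 → replaces -10 → [-16, -14, -11, -5]
-7 → replaces -5 → [-16, -14, -11, -7]
-1 → extends → [-16, -14, -11, -7, -1]
-6 → replaces -1 → [-16, -14, -11, -7, -6]
-4 → extends → [-16, -14, -11, -7, -6, -4]
-8 → replaces -7 → [-16, -14, -11, -8, -6, -4]
-9 → replaces -8 → [-16, -14, -11, -9, -6, -4]
-12 → replaces -11 → [-16, -14, -12, -9, -6, -4]
-13 → replaces -12 → [-16, -14, -13, -9, -6, -4]
Six tails, so the longest strictly decreasing subsequence of the original has length 6.

6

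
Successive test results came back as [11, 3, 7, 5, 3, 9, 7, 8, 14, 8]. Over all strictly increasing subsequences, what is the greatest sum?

Let S[i] be the best sum of a strictly increasing subsequence ending at i:
i:      1  2  3  4  5  6  7  8  9 10
a[i]:  11  3  7  5  3  9  7  8 14  8
S:     11  3 10  8  3 19 15 23 37 23
Maximum is 37 (e.g. 3 + 5 + 7 + 8 + 14).

37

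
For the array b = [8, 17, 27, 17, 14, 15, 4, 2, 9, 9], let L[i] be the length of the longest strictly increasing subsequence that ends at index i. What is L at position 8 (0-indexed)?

dp[i] = 1 + max{dp[j] : j<i, b[j]<b[i]} (or 1 if no such j):
i:      0  1  2  3  4  5  6  7  8  9
b[i]:   8 17 27 17 14 15  4  2  9  9
dp:     1  2  3  2  2  3  1  1  2  2
At index 8 the value is 2.

2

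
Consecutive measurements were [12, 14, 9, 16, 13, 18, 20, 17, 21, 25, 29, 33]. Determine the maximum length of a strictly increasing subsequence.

Let dp[i] be the length of the longest such subsequence ending at index i:
i:      1  2  3  4  5  6  7  8  9 10 11 12
a[i]:  12 14  9 16 13 18 20 17 21 25 29 33
dp:     1  2  1  3  2  4  5  4  6  7  8  9
Maximum dp value is 9.

9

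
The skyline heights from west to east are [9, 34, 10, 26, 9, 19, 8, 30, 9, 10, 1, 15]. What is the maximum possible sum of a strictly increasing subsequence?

Let S[i] be the best sum of a strictly increasing subsequence ending at i:
i:      1  2  3  4  5  6  7  8  9 10 11 12
a[i]:   9 34 10 26  9 19  8 30  9 10  1 15
S:      9 43 19 45  9 38  8 75 17 27  1 42
Maximum is 75 (e.g. 9 + 10 + 26 + 30).

75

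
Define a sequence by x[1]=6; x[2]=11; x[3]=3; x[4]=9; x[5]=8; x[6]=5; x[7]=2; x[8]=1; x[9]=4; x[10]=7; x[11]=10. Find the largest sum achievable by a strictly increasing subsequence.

Let S[i] be the best sum of a strictly increasing subsequence ending at i:
i:      1  2  3  4  5  6  7  8  9 10 11
x[i]:   6 11  3  9  8  5  2  1  4  7 10
S:      6 17  3 15 14  8  2  1  7 15 25
Maximum is 25 (e.g. 3 + 5 + 7 + 10).

25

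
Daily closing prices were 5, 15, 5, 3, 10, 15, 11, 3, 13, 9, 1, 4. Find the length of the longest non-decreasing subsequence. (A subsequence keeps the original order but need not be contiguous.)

Track the smallest tail for each achievable length (allowing ties):
5 → extends → [5]
15 → extends → [5, 15]
5 → replaces 15 → [5, 5]
3 → replaces 5 → [3, 5]
10 → extends → [3, 5, 10]
15 → extends → [3, 5, 10, 15]
11 → replaces 15 → [3, 5, 10, 11]
3 → replaces 5 → [3, 3, 10, 11]
13 → extends → [3, 3, 10, 11, 13]
9 → replaces 10 → [3, 3, 9, 11, 13]
1 → replaces 3 → [1, 3, 9, 11, 13]
4 → replaces 9 → [1, 3, 4, 11, 13]
Five tails, so the longest non-decreasing subsequence has length 5 (e.g. 5, 5, 10, 11, 13).

5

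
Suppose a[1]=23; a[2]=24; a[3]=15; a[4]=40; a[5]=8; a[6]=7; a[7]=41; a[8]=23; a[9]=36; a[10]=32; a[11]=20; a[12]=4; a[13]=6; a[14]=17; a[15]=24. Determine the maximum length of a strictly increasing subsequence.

4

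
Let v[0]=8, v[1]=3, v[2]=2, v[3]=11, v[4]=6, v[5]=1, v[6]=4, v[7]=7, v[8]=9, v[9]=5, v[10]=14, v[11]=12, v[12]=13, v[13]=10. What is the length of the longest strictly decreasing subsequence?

4

Negate each value so 'decreasing' becomes 'increasing', then run patience tails on the negated sequence:
-8 → extends → [-8]
-3 → extends → [-8, -3]
-2 → extends → [-8, -3, -2]
-11 → replaces -8 → [-11, -3, -2]
-6 → replaces -3 → [-11, -6, -2]
-1 → extends → [-11, -6, -2, -1]
-4 → replaces -2 → [-11, -6, -4, -1]
-7 → replaces -6 → [-11, -7, -4, -1]
-9 → replaces -7 → [-11, -9, -4, -1]
-5 → replaces -4 → [-11, -9, -5, -1]
-14 → replaces -11 → [-14, -9, -5, -1]
-12 → replaces -9 → [-14, -12, -5, -1]
-13 → replaces -12 → [-14, -13, -5, -1]
-10 → replaces -5 → [-14, -13, -10, -1]
Four tails, so the longest strictly decreasing subsequence of the original has length 4.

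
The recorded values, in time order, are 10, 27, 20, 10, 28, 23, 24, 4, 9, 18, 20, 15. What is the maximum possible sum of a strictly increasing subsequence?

77

Let S[i] be the best sum of a strictly increasing subsequence ending at i:
i:      1  2  3  4  5  6  7  8  9 10 11 12
a[i]:  10 27 20 10 28 23 24  4  9 18 20 15
S:     10 37 30 10 65 53 77  4 13 31 51 28
Maximum is 77 (e.g. 10 + 20 + 23 + 24).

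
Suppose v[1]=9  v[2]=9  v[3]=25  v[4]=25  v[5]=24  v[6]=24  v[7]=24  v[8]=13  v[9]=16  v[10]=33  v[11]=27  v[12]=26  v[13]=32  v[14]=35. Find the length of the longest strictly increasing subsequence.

Let dp[i] be the length of the longest such subsequence ending at index i:
i:      1  2  3  4  5  6  7  8  9 10 11 12 13 14
v[i]:   9  9 25 25 24 24 24 13 16 33 27 26 32 35
dp:     1  1  2  2  2  2  2  2  3  4  4  4  5  6
Maximum dp value is 6.

6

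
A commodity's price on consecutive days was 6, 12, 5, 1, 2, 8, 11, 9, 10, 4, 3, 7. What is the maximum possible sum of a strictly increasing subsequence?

33

Let S[i] be the best sum of a strictly increasing subsequence ending at i:
i:      1  2  3  4  5  6  7  8  9 10 11 12
a[i]:   6 12  5  1  2  8 11  9 10  4  3  7
S:      6 18  5  1  3 14 25 23 33  7  6 14
Maximum is 33 (e.g. 6 + 8 + 9 + 10).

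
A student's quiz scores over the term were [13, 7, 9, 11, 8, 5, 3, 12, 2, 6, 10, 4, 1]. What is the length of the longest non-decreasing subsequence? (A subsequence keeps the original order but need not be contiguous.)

Track the smallest tail for each achievable length (allowing ties):
13 → extends → [13]
7 → replaces 13 → [7]
9 → extends → [7, 9]
11 → extends → [7, 9, 11]
8 → replaces 9 → [7, 8, 11]
5 → replaces 7 → [5, 8, 11]
3 → replaces 5 → [3, 8, 11]
12 → extends → [3, 8, 11, 12]
2 → replaces 3 → [2, 8, 11, 12]
6 → replaces 8 → [2, 6, 11, 12]
10 → replaces 11 → [2, 6, 10, 12]
4 → replaces 6 → [2, 4, 10, 12]
1 → replaces 2 → [1, 4, 10, 12]
Four tails, so the longest non-decreasing subsequence has length 4 (e.g. 7, 9, 11, 12).

4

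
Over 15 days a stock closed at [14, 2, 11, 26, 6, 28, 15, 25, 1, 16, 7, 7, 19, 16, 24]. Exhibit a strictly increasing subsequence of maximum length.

2, 11, 15, 16, 19, 24

Patience tails give the LIS length; then backtrack through the dp parents:
14 → extends → [14]
2 → replaces 14 → [2]
11 → extends → [2, 11]
26 → extends → [2, 11, 26]
6 → replaces 11 → [2, 6, 26]
28 → extends → [2, 6, 26, 28]
15 → replaces 26 → [2, 6, 15, 28]
25 → replaces 28 → [2, 6, 15, 25]
1 → replaces 2 → [1, 6, 15, 25]
16 → replaces 25 → [1, 6, 15, 16]
7 → replaces 15 → [1, 6, 7, 16]
7 → already a tail → [1, 6, 7, 16]
19 → extends → [1, 6, 7, 16, 19]
16 → already a tail → [1, 6, 7, 16, 19]
24 → extends → [1, 6, 7, 16, 19, 24]
Length 6; one witness is 2, 11, 15, 16, 19, 24.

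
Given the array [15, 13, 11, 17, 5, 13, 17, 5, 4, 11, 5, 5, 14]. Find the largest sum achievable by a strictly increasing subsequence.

Let S[i] be the best sum of a strictly increasing subsequence ending at i:
i:      1  2  3  4  5  6  7  8  9 10 11 12 13
a[i]:  15 13 11 17  5 13 17  5  4 11  5  5 14
S:     15 13 11 32  5 24 41  5  4 16  9  9 38
Maximum is 41 (e.g. 11 + 13 + 17).

41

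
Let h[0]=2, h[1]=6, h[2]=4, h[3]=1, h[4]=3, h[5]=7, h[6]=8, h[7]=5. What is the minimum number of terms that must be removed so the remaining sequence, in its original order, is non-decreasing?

Fewest deletions = n − (longest non-decreasing subsequence).
Patience tails:
2 → extends → [2]
6 → extends → [2, 6]
4 → replaces 6 → [2, 4]
1 → replaces 2 → [1, 4]
3 → replaces 4 → [1, 3]
7 → extends → [1, 3, 7]
8 → extends → [1, 3, 7, 8]
5 → replaces 7 → [1, 3, 5, 8]
Longest non-decreasing subsequence has length 4, so deletions = 8 − 4 = 4.

4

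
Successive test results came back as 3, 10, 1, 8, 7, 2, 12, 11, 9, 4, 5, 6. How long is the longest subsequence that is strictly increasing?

5

Track the smallest tail for each achievable length (strict):
3 → extends → [3]
10 → extends → [3, 10]
1 → replaces 3 → [1, 10]
8 → replaces 10 → [1, 8]
7 → replaces 8 → [1, 7]
2 → replaces 7 → [1, 2]
12 → extends → [1, 2, 12]
11 → replaces 12 → [1, 2, 11]
9 → replaces 11 → [1, 2, 9]
4 → replaces 9 → [1, 2, 4]
5 → extends → [1, 2, 4, 5]
6 → extends → [1, 2, 4, 5, 6]
Five tails, so the longest strictly increasing subsequence has length 5 (e.g. 1, 2, 4, 5, 6).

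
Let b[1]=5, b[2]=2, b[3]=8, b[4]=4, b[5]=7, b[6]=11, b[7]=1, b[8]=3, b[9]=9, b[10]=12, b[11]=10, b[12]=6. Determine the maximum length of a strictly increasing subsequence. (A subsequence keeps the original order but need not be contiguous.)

5

Track the smallest tail for each achievable length (strict):
5 → extends → [5]
2 → replaces 5 → [2]
8 → extends → [2, 8]
4 → replaces 8 → [2, 4]
7 → extends → [2, 4, 7]
11 → extends → [2, 4, 7, 11]
1 → replaces 2 → [1, 4, 7, 11]
3 → replaces 4 → [1, 3, 7, 11]
9 → replaces 11 → [1, 3, 7, 9]
12 → extends → [1, 3, 7, 9, 12]
10 → replaces 12 → [1, 3, 7, 9, 10]
6 → replaces 7 → [1, 3, 6, 9, 10]
Five tails, so the longest strictly increasing subsequence has length 5 (e.g. 2, 4, 7, 11, 12).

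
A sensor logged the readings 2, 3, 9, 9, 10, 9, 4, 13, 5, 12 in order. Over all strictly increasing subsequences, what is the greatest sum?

37

Let S[i] be the best sum of a strictly increasing subsequence ending at i:
i:      1  2  3  4  5  6  7  8  9 10
a[i]:   2  3  9  9 10  9  4 13  5 12
S:      2  5 14 14 24 14  9 37 14 36
Maximum is 37 (e.g. 2 + 3 + 9 + 10 + 13).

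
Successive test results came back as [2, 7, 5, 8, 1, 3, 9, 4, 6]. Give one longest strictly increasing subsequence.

Patience tails give the LIS length; then backtrack through the dp parents:
2 → extends → [2]
7 → extends → [2, 7]
5 → replaces 7 → [2, 5]
8 → extends → [2, 5, 8]
1 → replaces 2 → [1, 5, 8]
3 → replaces 5 → [1, 3, 8]
9 → extends → [1, 3, 8, 9]
4 → replaces 8 → [1, 3, 4, 9]
6 → replaces 9 → [1, 3, 4, 6]
Length 4; one witness is 2, 7, 8, 9.

2, 7, 8, 9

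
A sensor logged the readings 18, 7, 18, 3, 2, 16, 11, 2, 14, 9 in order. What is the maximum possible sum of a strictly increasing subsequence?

Let S[i] be the best sum of a strictly increasing subsequence ending at i:
i:      1  2  3  4  5  6  7  8  9 10
a[i]:  18  7 18  3  2 16 11  2 14  9
S:     18  7 25  3  2 23 18  2 32 16
Maximum is 32 (e.g. 7 + 11 + 14).

32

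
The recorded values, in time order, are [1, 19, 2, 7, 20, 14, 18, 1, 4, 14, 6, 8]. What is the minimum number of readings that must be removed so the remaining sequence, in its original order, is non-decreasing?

7

Fewest deletions = n − (longest non-decreasing subsequence).
i:      1  2  3  4  5  6  7  8  9 10 11 12
a[i]:   1 19  2  7 20 14 18  1  4 14  6  8
dp:     1  2  2  3  4  4  5  2  3  5  4  5
max dp = 5, so deletions = 12 − 5 = 7.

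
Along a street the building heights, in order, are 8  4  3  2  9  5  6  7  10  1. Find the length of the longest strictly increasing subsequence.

5

Let dp[i] be the length of the longest such subsequence ending at index i:
i:      1  2  3  4  5  6  7  8  9 10
a[i]:   8  4  3  2  9  5  6  7 10  1
dp:     1  1  1  1  2  2  3  4  5  1
Maximum dp value is 5.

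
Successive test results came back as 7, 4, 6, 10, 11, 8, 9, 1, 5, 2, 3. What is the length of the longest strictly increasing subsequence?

4

Track the smallest tail for each achievable length (strict):
7 → extends → [7]
4 → replaces 7 → [4]
6 → extends → [4, 6]
10 → extends → [4, 6, 10]
11 → extends → [4, 6, 10, 11]
8 → replaces 10 → [4, 6, 8, 11]
9 → replaces 11 → [4, 6, 8, 9]
1 → replaces 4 → [1, 6, 8, 9]
5 → replaces 6 → [1, 5, 8, 9]
2 → replaces 5 → [1, 2, 8, 9]
3 → replaces 8 → [1, 2, 3, 9]
Four tails, so the longest strictly increasing subsequence has length 4 (e.g. 4, 6, 10, 11).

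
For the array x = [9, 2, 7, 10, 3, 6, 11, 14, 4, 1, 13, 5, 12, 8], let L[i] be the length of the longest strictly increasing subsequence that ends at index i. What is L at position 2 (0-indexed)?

dp[i] = 1 + max{dp[j] : j<i, x[j]<x[i]} (or 1 if no such j):
i:      0  1  2  3  4  5  6  7  8  9 10 11 12 13
x[i]:   9  2  7 10  3  6 11 14  4  1 13  5 12  8
dp:     1  1  2  3  2  3  4  5  3  1  5  4  5  5
At index 2 the value is 2.

2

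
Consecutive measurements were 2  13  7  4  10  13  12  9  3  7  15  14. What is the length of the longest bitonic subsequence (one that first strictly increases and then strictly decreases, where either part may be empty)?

7

inc[i] = longest strictly increasing subsequence ending at i; dec[i] = longest strictly decreasing subsequence starting at i:
i:      1  2  3  4  5  6  7  8  9 10 11 12
a[i]:   2 13  7  4 10 13 12  9  3  7 15 14
inc:    1  2  2  2  3  4  4  3  2  3  5  5
dec:    1  4  3  2  3  4  3  2  1  1  2  1
Best peak at i=6 (value 13): inc=4, dec=4, length 4+4−1 = 7.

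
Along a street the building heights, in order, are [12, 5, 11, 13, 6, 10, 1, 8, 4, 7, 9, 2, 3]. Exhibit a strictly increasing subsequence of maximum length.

5, 6, 8, 9

Patience tails give the LIS length; then backtrack through the dp parents:
12 → extends → [12]
5 → replaces 12 → [5]
11 → extends → [5, 11]
13 → extends → [5, 11, 13]
6 → replaces 11 → [5, 6, 13]
10 → replaces 13 → [5, 6, 10]
1 → replaces 5 → [1, 6, 10]
8 → replaces 10 → [1, 6, 8]
4 → replaces 6 → [1, 4, 8]
7 → replaces 8 → [1, 4, 7]
9 → extends → [1, 4, 7, 9]
2 → replaces 4 → [1, 2, 7, 9]
3 → replaces 7 → [1, 2, 3, 9]
Length 4; one witness is 5, 6, 8, 9.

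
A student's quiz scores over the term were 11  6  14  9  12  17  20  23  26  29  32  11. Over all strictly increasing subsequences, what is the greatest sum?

174

Let S[i] be the best sum of a strictly increasing subsequence ending at i:
i:       1   2   3   4   5   6   7   8   9  10  11  12
a[i]:   11   6  14   9  12  17  20  23  26  29  32  11
S:      11   6  25  15  27  44  64  87 113 142 174  26
Maximum is 174 (e.g. 6 + 9 + 12 + 17 + 20 + 23 + 26 + 29 + 32).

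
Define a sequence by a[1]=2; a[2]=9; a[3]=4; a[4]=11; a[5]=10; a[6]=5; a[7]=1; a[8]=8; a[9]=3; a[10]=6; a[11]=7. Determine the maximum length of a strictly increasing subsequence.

5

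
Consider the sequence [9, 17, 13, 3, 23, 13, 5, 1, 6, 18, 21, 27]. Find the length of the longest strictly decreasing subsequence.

4

Negate each value so 'decreasing' becomes 'increasing', then run patience tails on the negated sequence:
-9 → extends → [-9]
-17 → replaces -9 → [-17]
-13 → extends → [-17, -13]
-3 → extends → [-17, -13, -3]
-23 → replaces -17 → [-23, -13, -3]
-13 → already a tail → [-23, -13, -3]
-5 → replaces -3 → [-23, -13, -5]
-1 → extends → [-23, -13, -5, -1]
-6 → replaces -5 → [-23, -13, -6, -1]
-18 → replaces -13 → [-23, -18, -6, -1]
-21 → replaces -18 → [-23, -21, -6, -1]
-27 → replaces -23 → [-27, -21, -6, -1]
Four tails, so the longest strictly decreasing subsequence of the original has length 4.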